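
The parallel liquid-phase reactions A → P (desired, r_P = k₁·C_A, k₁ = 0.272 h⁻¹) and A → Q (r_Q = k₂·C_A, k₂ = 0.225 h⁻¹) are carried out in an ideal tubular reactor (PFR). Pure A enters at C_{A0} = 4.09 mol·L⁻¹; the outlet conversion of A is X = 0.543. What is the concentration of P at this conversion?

C_A = C_{A0}(1−X) = 1.869 mol·L⁻¹.
Both paths are first order in A, so the instantaneous fraction to P is constant: dC_P/d(−C_A) = k₁/(k₁+k₂) = 0.5473.
C_P = 0.5473·(C_{A0}−C_A) = 0.5473×2.221 = 1.22 mol·L⁻¹.

1.22 mol·L⁻¹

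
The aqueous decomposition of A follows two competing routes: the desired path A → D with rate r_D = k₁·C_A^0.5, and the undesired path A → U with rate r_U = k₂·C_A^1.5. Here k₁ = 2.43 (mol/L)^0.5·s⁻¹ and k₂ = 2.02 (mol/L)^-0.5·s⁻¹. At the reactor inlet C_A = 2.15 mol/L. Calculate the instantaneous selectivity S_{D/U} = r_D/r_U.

S_{D/U} = r_D/r_U = (k₁·C_A^0.5)/(k₂·C_A^1.5) = (k₁/k₂)·C_A⁻¹.
= (2.43×2.150^0.5) / (2.02×2.150^1.5) = 3.563/6.368 = 0.560.
The undesired path is higher order in A, so low C_A (CSTR or dilute feed) favours D.

0.560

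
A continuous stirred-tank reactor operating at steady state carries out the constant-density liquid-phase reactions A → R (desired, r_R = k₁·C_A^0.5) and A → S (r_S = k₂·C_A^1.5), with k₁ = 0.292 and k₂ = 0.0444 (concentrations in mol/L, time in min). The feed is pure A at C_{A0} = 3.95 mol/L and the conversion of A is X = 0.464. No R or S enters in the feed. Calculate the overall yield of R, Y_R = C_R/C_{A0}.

0.351

Exit C_A = C_{A0}(1−X) = 3.95×0.536 = 2.117 mol/L.
Rates in a CSTR are evaluated at the outlet concentration: r_R = 0.292×2.117^0.5 = 0.4249, r_S = 0.0444×2.117^1.5 = 0.1368.
Fraction of consumed A going to R: r_R/(r_R+r_S) = 0.7565.
C_R = 0.7565·C_{A0}·X = 0.7565×3.95×0.464 = 1.39 mol/L; Y_R = C_R/C_{A0} = 0.351.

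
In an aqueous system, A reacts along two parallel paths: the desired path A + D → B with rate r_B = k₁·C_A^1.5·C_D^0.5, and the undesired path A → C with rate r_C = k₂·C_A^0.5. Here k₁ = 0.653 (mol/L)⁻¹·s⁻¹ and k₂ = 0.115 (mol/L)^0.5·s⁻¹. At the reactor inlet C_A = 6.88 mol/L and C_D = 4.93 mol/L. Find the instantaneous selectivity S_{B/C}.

S_{B/C} = r_B/r_C = (k₁·C_A^1.5·C_D^0.5)/(k₂·C_A^0.5) = (k₁/k₂)·C_A·C_D^0.5.
= (0.653×6.880^1.5×4.930^0.5) / (0.115×6.880^0.5) = 26.16/0.3016 = 86.7.
Since the desired path is higher order in A, keeping C_A high (PFR or concentrated feed) favours B.

86.7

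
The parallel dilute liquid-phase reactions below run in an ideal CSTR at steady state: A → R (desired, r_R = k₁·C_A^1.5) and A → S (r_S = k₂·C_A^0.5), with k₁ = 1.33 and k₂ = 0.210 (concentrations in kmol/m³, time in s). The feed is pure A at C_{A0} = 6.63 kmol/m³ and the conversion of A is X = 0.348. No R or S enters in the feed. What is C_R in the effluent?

Exit C_A = C_{A0}(1−X) = 6.63×0.652 = 4.323 kmol/m³.
Rates in a CSTR are evaluated at the outlet concentration: r_R = 1.33×4.323^1.5 = 11.95, r_S = 0.210×4.323^0.5 = 0.4366.
Fraction of consumed A going to R: r_R/(r_R+r_S) = 0.9648.
C_R = 0.9648·C_{A0}·X = 0.9648×6.63×0.348 = 2.23 kmol/m³.

2.23 kmol/m³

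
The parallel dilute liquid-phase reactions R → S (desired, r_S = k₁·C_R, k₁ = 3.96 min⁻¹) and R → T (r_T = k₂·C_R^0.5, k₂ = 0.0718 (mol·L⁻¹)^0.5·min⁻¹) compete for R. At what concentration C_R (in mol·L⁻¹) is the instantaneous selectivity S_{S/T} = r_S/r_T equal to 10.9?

0.0391 mol·L⁻¹

S_{S/T} = (k₁/k₂)·C_R^0.5 ⇒ C_R = (S·k₂/k₁)^(2).
= (10.9×0.0718/3.96)^(2) = (0.1976)^(2) = 0.0391 mol·L⁻¹.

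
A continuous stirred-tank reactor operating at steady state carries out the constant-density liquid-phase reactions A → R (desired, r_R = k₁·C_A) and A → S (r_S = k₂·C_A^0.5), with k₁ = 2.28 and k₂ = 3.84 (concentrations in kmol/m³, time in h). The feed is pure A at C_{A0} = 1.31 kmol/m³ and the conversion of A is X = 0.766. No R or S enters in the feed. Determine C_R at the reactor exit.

Exit C_A = C_{A0}(1−X) = 1.31×0.234 = 0.3065 kmol/m³.
In a CSTR the entire volume is at exit conditions, so r_R = 2.28×0.3065 = 0.6989 and r_S = 3.84×0.3065^0.5 = 2.126.
Fraction of consumed A going to R: r_R/(r_R+r_S) = 0.2474.
C_R = 0.2474·C_{A0}·X = 0.2474×1.31×0.766 = 0.248 kmol/m³.

0.248 kmol/m³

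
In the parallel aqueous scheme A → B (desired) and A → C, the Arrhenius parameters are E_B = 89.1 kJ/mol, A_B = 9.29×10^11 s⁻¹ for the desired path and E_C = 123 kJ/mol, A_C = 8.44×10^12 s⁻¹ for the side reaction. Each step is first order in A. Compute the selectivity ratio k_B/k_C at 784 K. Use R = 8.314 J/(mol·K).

k_B/k_C = (A_B/A_C)·exp[−(E_B−E_C)/(RT)] = (A_B/A_C)·exp[(E_C−E_B)/(RT)].
(E_C−E_B)/(RT) = (123−89.1)×10³/(8.314×784) = 33900/6518 = 5.201.
k_B/k_C = (9.29×10^11/8.44×10^12)·exp(5.201) = 0.1101 × 181.4 = 20.0.
Since E_B < E_C, lowering the temperature improves selectivity toward B.

20.0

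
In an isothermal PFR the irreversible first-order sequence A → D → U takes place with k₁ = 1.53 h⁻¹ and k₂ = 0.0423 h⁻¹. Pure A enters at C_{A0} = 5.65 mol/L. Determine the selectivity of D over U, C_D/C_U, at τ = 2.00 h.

15.9

The intermediate concentration in a first-order A→B→C sequence is C_D = k₁C_{A0}(e^(−k₁τ) − e^(−k₂τ))/(k₂−k₁).
e^(−k₁τ) = e^(−1.53×2.00) = e^(−3.060) = 0.04689; e^(−k₂τ) = e^(−0.08460) = 0.9189.
C_D = 1.53×5.65/(0.0423−1.53) × (0.04689−0.9189) = (-5.811)×(-0.8720) = 5.067 mol/L.
C_A = C_{A0}e^(−k₁τ) = 0.2649 mol/L, so C_U = C_{A0}−C_A−C_D = 0.3182 mol/L; C_D/C_U = 15.9.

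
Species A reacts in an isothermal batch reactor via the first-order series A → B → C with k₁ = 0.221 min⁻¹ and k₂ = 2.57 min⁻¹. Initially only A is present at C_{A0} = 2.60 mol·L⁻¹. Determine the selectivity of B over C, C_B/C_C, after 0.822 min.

For first-order series with pure A initially, C_B(t) = k₁C_{A0}/(k₂−k₁)·(e^(−k₁t) − e^(−k₂t)).
e^(−k₁t) = e^(−0.221×0.822) = e^(−0.1817) = 0.8339; e^(−k₂t) = e^(−2.113) = 0.1209.
C_B = 0.221×2.60/(2.57−0.221) × (0.8339−0.1209) = 0.2446×0.7130 = 0.1744 mol·L⁻¹.
C_A = C_{A0}e^(−k₁t) = 2.168 mol·L⁻¹, so C_C = C_{A0}−C_A−C_B = 0.2575 mol·L⁻¹; C_B/C_C = 0.677.

0.677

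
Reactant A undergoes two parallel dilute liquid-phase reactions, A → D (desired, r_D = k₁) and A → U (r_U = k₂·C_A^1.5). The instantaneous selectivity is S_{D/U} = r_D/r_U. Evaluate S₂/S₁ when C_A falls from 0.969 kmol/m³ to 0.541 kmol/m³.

2.40

S_{D/U} = (k₁/k₂)·C_A^-1.5, so S₂/S₁ = (C_{A,2}/C_{A,1})^-1.5.
= (0.541/0.969)^(-1.5) = (0.5583)^(-1.5) = 2.40.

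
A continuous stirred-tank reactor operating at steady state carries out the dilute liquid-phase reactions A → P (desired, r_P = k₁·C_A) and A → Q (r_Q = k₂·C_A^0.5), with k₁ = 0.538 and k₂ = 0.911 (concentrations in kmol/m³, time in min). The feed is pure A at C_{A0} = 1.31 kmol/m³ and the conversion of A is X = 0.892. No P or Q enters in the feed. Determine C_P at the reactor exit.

0.212 kmol/m³

Exit C_A = C_{A0}(1−X) = 1.31×0.108 = 0.1415 kmol/m³.
Rates in a CSTR are evaluated at the outlet concentration: r_P = 0.538×0.1415 = 0.07612, r_Q = 0.911×0.1415^0.5 = 0.3427.
Fraction of consumed A going to P: r_P/(r_P+r_Q) = 0.1818.
C_P = 0.1818·C_{A0}·X = 0.1818×1.31×0.892 = 0.212 kmol/m³.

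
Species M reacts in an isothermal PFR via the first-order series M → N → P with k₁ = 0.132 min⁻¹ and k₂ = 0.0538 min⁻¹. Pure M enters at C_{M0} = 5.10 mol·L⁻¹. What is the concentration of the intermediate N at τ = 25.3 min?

Solving the coupled first-order balances gives C_N(τ) = [k₁/(k₂−k₁)]·C_{M0}·(e^(−k₁τ) − e^(−k₂τ)).
e^(−k₁τ) = e^(−0.132×25.3) = e^(−3.340) = 0.03545; e^(−k₂τ) = e^(−1.361) = 0.2564.
C_N = 0.132×5.10/(0.0538−0.132) × (0.03545−0.2564) = (-8.609)×(-0.2209) = 1.902 mol·L⁻¹.

1.90 mol·L⁻¹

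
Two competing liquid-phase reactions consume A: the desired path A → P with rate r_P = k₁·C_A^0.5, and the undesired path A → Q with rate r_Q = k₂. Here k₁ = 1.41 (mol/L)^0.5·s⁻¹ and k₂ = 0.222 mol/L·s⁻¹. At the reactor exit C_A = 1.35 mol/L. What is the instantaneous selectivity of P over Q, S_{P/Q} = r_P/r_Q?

S_{P/Q} = r_P/r_Q = (k₁·C_A^0.5)/(k₂) = (k₁/k₂)·C_A^0.5.
= (1.41×1.350^0.5) / (0.222) = 1.638/0.2220 = 7.38.

7.38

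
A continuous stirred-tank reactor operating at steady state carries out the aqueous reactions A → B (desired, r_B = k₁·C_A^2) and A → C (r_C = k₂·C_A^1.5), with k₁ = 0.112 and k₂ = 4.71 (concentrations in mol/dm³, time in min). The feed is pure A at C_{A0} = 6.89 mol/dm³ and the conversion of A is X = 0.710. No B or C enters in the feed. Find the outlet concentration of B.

0.159 mol/dm³

Exit C_A = C_{A0}(1−X) = 6.89×0.290 = 1.998 mol/dm³.
In a CSTR the entire volume is at exit conditions, so r_B = 0.112×1.998^2 = 0.4471 and r_C = 4.71×1.998^1.5 = 13.30.
Fraction of consumed A going to B: r_B/(r_B+r_C) = 0.03252.
C_B = 0.03252·C_{A0}·X = 0.03252×6.89×0.710 = 0.159 mol/dm³.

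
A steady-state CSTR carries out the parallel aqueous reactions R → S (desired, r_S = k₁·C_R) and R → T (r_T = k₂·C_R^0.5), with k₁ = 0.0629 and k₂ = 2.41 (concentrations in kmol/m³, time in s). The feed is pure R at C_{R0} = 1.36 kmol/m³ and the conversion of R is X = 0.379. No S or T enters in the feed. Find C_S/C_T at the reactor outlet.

0.0240

Exit C_R = C_{R0}(1−X) = 1.36×0.621 = 0.8446 kmol/m³.
A CSTR operates uniformly at the exit composition, giving r_S = 0.05312 and r_T = 2.215 (each k·C_R^n at C_R = 0.8446).
Overall selectivity = C_S/C_T = r_Sτ/(r_Tτ) = r_S/r_T = 0.0240.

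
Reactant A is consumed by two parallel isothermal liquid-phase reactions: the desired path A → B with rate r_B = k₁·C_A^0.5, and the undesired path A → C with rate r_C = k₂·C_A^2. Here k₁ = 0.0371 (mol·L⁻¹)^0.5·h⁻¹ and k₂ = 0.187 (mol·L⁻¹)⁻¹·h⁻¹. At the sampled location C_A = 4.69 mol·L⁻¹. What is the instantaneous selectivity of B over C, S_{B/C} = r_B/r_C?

S_{B/C} = r_B/r_C = (k₁·C_A^0.5)/(k₂·C_A^2) = (k₁/k₂)·C_A^-1.5.
= (0.0371×4.690^0.5) / (0.187×4.690^2) = 0.08035/4.113 = 0.0195.
The undesired path is higher order in A, so low C_A (CSTR or dilute feed) favours B.

0.0195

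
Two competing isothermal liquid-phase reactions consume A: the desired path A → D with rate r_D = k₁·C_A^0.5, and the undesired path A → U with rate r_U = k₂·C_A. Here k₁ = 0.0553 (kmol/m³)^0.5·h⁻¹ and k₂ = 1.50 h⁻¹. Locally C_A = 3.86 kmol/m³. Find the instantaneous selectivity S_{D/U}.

0.0188

S_{D/U} = r_D/r_U = (k₁·C_A^0.5)/(k₂·C_A) = (k₁/k₂)·C_A^-0.5.
= (0.0553×3.860^0.5) / (1.50×3.860) = 0.1086/5.790 = 0.0188.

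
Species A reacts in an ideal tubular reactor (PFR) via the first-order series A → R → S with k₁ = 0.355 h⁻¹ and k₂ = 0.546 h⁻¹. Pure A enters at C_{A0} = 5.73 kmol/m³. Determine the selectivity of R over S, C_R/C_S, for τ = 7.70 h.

0.111

For first-order series with pure A initially, C_R(τ) = k₁C_{A0}/(k₂−k₁)·(e^(−k₁τ) − e^(−k₂τ)).
e^(−k₁τ) = e^(−0.355×7.70) = e^(−2.733) = 0.06499; e^(−k₂τ) = e^(−4.204) = 0.01493.
C_R = 0.355×5.73/(0.546−0.355) × (0.06499−0.01493) = 10.65×0.05006 = 0.5331 kmol/m³.
C_A = C_{A0}e^(−k₁τ) = 0.3724 kmol/m³, so C_S = C_{A0}−C_A−C_R = 4.824 kmol/m³; C_R/C_S = 0.111.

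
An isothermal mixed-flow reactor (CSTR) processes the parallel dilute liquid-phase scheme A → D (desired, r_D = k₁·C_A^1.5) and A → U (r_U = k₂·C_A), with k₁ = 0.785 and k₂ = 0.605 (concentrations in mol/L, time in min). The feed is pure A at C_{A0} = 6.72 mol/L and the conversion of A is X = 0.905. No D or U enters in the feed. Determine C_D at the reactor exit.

Exit C_A = C_{A0}(1−X) = 6.72×0.0950 = 0.6384 mol/L.
In a CSTR the entire volume is at exit conditions, so r_D = 0.785×0.6384^1.5 = 0.4004 and r_U = 0.605×0.6384 = 0.3862.
Fraction of consumed A going to D: r_D/(r_D+r_U) = 0.5090.
C_D = 0.5090·C_{A0}·X = 0.5090×6.72×0.905 = 3.10 mol/L.

3.10 mol/L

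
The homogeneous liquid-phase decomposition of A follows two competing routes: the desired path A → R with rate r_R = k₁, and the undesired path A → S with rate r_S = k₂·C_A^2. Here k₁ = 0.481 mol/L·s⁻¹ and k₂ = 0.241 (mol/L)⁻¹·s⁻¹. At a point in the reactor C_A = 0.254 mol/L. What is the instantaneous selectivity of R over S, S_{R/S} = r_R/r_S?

S_{R/S} = r_R/r_S = (k₁)/(k₂·C_A^2) = (k₁/k₂)·C_A^-2.
= (0.481) / (0.241×0.2540^2) = 0.4810/0.01555 = 30.9.
The undesired path is higher order in A, so low C_A (CSTR or dilute feed) favours R.

30.9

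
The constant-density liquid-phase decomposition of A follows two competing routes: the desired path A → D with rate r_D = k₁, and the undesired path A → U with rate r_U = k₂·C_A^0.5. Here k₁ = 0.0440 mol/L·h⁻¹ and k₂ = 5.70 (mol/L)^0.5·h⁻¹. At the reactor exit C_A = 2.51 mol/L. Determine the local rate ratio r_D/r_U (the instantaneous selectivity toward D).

0.00487

S_{D/U} = r_D/r_U = (k₁)/(k₂·C_A^0.5) = (k₁/k₂)·C_A^-0.5.
= (0.0440) / (5.70×2.510^0.5) = 0.04400/9.030 = 0.00487.
The undesired path is higher order in A, so low C_A (CSTR or dilute feed) favours D.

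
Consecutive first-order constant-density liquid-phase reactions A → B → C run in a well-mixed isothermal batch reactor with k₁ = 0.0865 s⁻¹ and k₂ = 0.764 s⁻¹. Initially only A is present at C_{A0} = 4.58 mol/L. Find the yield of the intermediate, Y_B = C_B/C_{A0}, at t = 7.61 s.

0.0657

Solving the coupled first-order balances gives C_B(t) = [k₁/(k₂−k₁)]·C_{A0}·(e^(−k₁t) − e^(−k₂t)).
e^(−k₁t) = e^(−0.0865×7.61) = e^(−0.6583) = 0.5177; e^(−k₂t) = e^(−5.814) = 0.002985.
C_B = 0.0865×4.58/(0.764−0.0865) × (0.5177−0.002985) = 0.5848×0.5148 = 0.3010 mol/L.
Y_B = C_B/C_{A0} = 0.3010/4.58 = 0.0657.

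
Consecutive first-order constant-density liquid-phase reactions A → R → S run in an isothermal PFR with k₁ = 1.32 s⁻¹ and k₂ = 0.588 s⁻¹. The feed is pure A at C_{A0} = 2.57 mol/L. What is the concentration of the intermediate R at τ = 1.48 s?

1.28 mol/L

Solving the coupled first-order balances gives C_R(τ) = [k₁/(k₂−k₁)]·C_{A0}·(e^(−k₁τ) − e^(−k₂τ)).
e^(−k₁τ) = e^(−1.32×1.48) = e^(−1.954) = 0.1418; e^(−k₂τ) = e^(−0.8702) = 0.4189.
C_R = 1.32×2.57/(0.588−1.32) × (0.1418−0.4189) = (-4.634)×(-0.2771) = 1.284 mol/L.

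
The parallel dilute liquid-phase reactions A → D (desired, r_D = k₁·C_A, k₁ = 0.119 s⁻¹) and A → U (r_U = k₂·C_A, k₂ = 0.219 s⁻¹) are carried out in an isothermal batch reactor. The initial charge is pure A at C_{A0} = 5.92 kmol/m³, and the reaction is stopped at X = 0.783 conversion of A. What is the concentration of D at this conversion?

C_A = C_{A0}(1−X) = 1.285 kmol/m³.
Both paths are first order in A, so the instantaneous fraction to D is constant: dC_D/d(−C_A) = k₁/(k₁+k₂) = 0.3521.
C_D = 0.3521·(C_{A0}−C_A) = 0.3521×4.635 = 1.63 kmol/m³.

1.63 kmol/m³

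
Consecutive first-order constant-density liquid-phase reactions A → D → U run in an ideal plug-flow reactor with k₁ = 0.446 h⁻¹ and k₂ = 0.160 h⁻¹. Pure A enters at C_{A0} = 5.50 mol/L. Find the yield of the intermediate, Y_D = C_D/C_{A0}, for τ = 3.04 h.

For first-order series with pure A initially, C_D(τ) = k₁C_{A0}/(k₂−k₁)·(e^(−k₁τ) − e^(−k₂τ)).
e^(−k₁τ) = e^(−0.446×3.04) = e^(−1.356) = 0.2577; e^(−k₂τ) = e^(−0.4864) = 0.6148.
C_D = 0.446×5.50/(0.160−0.446) × (0.2577−0.6148) = (-8.577)×(-0.3571) = 3.063 mol/L.
Y_D = C_D/C_{A0} = 3.063/5.50 = 0.557.

0.557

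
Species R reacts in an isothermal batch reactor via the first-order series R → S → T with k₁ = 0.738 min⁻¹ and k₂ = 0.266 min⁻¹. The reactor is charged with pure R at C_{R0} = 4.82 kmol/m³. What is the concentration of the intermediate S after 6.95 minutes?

1.14 kmol/m³

The intermediate concentration in a first-order A→B→C sequence is C_S = k₁C_{R0}(e^(−k₁t) − e^(−k₂t))/(k₂−k₁).
e^(−k₁t) = e^(−0.738×6.95) = e^(−5.129) = 0.005922; e^(−k₂t) = e^(−1.849) = 0.1574.
C_S = 0.738×4.82/(0.266−0.738) × (0.005922−0.1574) = (-7.536)×(-0.1515) = 1.142 kmol/m³.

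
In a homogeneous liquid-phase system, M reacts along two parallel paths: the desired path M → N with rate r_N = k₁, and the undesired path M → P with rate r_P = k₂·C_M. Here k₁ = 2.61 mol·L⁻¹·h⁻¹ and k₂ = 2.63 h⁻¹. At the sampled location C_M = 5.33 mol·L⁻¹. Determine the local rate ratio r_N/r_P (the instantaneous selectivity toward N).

0.186

S_{N/P} = r_N/r_P = (k₁)/(k₂·C_M) = (k₁/k₂)·C_M⁻¹.
= (2.61) / (2.63×5.330) = 2.610/14.02 = 0.186.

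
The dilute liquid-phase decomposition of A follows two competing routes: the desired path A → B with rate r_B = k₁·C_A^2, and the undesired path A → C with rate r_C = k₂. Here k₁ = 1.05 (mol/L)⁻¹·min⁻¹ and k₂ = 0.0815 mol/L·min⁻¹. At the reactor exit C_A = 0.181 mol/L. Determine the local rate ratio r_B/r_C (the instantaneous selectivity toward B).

S_{B/C} = r_B/r_C = (k₁·C_A^2)/(k₂) = (k₁/k₂)·C_A^2.
= (1.05×0.1810^2) / (0.0815) = 0.03440/0.08150 = 0.422.

0.422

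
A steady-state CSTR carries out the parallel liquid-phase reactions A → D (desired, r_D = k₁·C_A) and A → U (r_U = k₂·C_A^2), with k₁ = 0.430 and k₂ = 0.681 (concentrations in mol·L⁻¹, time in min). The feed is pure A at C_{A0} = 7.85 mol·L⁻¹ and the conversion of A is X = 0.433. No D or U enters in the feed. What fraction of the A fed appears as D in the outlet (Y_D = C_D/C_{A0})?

Exit C_A = C_{A0}(1−X) = 7.85×0.567 = 4.451 mol·L⁻¹.
In a CSTR the entire volume is at exit conditions, so r_D = 0.430×4.451 = 1.914 and r_U = 0.681×4.451^2 = 13.49.
Fraction of consumed A going to D: r_D/(r_D+r_U) = 0.1242.
C_D = 0.1242·C_{A0}·X = 0.1242×7.85×0.433 = 0.422 mol·L⁻¹; Y_D = C_D/C_{A0} = 0.0538.

0.0538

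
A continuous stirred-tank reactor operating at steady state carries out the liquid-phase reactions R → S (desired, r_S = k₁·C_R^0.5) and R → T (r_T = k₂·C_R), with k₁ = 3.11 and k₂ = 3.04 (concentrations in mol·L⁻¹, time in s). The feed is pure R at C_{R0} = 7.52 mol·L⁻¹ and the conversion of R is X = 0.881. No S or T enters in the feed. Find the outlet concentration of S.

3.44 mol·L⁻¹

Exit C_R = C_{R0}(1−X) = 7.52×0.119 = 0.8949 mol·L⁻¹.
In a CSTR the entire volume is at exit conditions, so r_S = 3.11×0.8949^0.5 = 2.942 and r_T = 3.04×0.8949 = 2.720.
Fraction of consumed R going to S: r_S/(r_S+r_T) = 0.5196.
C_S = 0.5196·C_{R0}·X = 0.5196×7.52×0.881 = 3.44 mol·L⁻¹.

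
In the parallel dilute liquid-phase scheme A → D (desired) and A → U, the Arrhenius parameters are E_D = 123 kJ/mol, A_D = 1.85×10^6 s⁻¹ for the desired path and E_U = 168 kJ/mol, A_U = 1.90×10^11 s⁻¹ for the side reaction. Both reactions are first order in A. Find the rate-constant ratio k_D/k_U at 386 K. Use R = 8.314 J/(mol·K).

12.0

With equal orders, S_{D/U} = k_D/k_U = (A_D/A_U)·exp[(E_U−E_D)/(RT)].
(E_U−E_D)/(RT) = (168−123)×10³/(8.314×386) = 45000/3209 = 14.02.
k_D/k_U = (1.85×10^6/1.90×10^11)·exp(14.02) = 9.737×10^-6 × 1.230×10^6 = 12.0.
Since E_D < E_U, lowering the temperature improves selectivity toward D.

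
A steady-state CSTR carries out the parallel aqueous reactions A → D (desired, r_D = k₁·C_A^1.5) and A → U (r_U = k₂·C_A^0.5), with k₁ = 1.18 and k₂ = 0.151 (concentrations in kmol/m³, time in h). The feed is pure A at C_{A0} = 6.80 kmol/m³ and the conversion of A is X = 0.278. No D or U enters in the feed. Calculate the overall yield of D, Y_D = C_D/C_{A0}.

0.271

Exit C_A = C_{A0}(1−X) = 6.80×0.722 = 4.910 kmol/m³.
A CSTR operates uniformly at the exit composition, giving r_D = 12.84 and r_U = 0.3346 (each k·C_A^n at C_A = 4.910).
Fraction of consumed A going to D: r_D/(r_D+r_U) = 0.9746.
C_D = 0.9746·C_{A0}·X = 0.9746×6.80×0.278 = 1.84 kmol/m³; Y_D = C_D/C_{A0} = 0.271.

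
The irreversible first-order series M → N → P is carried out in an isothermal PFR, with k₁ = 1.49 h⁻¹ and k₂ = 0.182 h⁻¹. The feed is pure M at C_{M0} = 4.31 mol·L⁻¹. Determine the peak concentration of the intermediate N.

3.22 mol·L⁻¹

At the optimum, C_{N,max}/C_{M0} = (k₁/k₂)^[k₂/(k₂−k₁)].
= (1.49/0.182)^(0.182/(0.182−1.49)) = (8.187)^(-0.1391) = 0.7464.
C_{N,max} = 0.7464×4.31 = 3.22 mol·L⁻¹.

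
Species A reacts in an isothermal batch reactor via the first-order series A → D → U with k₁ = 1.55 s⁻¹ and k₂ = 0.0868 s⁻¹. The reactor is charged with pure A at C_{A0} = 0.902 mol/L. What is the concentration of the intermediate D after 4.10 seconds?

For first-order series with pure A initially, C_D(t) = k₁C_{A0}/(k₂−k₁)·(e^(−k₁t) − e^(−k₂t)).
e^(−k₁t) = e^(−1.55×4.10) = e^(−6.355) = 0.001738; e^(−k₂t) = e^(−0.3559) = 0.7006.
C_D = 1.55×0.902/(0.0868−1.55) × (0.001738−0.7006) = (-0.9555)×(-0.6988) = 0.6677 mol/L.

0.668 mol/L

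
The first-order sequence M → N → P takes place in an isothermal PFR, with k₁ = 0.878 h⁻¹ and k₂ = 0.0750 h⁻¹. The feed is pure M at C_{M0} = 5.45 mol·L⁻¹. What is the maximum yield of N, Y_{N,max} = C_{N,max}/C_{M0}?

At the optimum, C_{N,max}/C_{M0} = (k₁/k₂)^[k₂/(k₂−k₁)].
= (0.878/0.0750)^(0.0750/(0.0750−0.878)) = (11.71)^(-0.09340) = 0.7947.

0.795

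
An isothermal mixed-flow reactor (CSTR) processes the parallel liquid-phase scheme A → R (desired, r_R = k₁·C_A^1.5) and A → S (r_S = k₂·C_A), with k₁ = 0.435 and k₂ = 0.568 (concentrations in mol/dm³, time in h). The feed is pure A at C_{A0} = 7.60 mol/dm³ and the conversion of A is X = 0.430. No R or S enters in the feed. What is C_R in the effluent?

2.01 mol/dm³

Exit C_A = C_{A0}(1−X) = 7.60×0.570 = 4.332 mol/dm³.
In a CSTR the entire volume is at exit conditions, so r_R = 0.435×4.332^1.5 = 3.922 and r_S = 0.568×4.332 = 2.461.
Fraction of consumed A going to R: r_R/(r_R+r_S) = 0.6145.
C_R = 0.6145·C_{A0}·X = 0.6145×7.60×0.430 = 2.01 mol/dm³.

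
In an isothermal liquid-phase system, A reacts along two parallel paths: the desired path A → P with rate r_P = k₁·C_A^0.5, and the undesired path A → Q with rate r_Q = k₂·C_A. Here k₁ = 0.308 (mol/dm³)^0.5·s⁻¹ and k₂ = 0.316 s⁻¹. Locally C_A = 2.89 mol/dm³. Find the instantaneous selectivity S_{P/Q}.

0.573

S_{P/Q} = r_P/r_Q = (k₁·C_A^0.5)/(k₂·C_A) = (k₁/k₂)·C_A^-0.5.
= (0.308×2.890^0.5) / (0.316×2.890) = 0.5236/0.9132 = 0.573.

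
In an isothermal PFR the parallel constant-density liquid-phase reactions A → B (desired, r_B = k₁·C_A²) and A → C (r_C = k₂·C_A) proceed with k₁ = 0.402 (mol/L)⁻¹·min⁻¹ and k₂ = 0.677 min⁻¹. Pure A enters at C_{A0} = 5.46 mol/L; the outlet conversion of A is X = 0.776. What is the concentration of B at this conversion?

C_A = C_{A0}(1−X) = 1.223 mol/L.
Along a PFR/batch, dC_C/dC_A = −r_C/(r_B+r_C) = −k₂/(k₂+k₁·C_A).
Integrating from C_{A0} to C_A: C_C = (0.677/0.402)·ln[(0.677+0.402·5.46)/(0.677+0.402·1.22)] = 1.684·ln(2.872/1.169) = 1.514 mol/L.
Then C_B = (C_{A0}−C_A) − C_C = 4.237 − 1.514 = 2.723 mol/L.

2.72 mol/L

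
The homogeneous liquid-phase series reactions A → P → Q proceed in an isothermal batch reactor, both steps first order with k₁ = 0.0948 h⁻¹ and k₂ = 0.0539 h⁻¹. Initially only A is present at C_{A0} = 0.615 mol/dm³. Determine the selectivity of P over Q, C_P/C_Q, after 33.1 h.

0.432

Solving the coupled first-order balances gives C_P(t) = [k₁/(k₂−k₁)]·C_{A0}·(e^(−k₁t) − e^(−k₂t)).
e^(−k₁t) = e^(−0.0948×33.1) = e^(−3.138) = 0.04337; e^(−k₂t) = e^(−1.784) = 0.1679.
C_P = 0.0948×0.615/(0.0539−0.0948) × (0.04337−0.1679) = (-1.425)×(-0.1246) = 0.1776 mol/dm³.
C_A = C_{A0}e^(−k₁t) = 0.02668 mol/dm³, so C_Q = C_{A0}−C_A−C_P = 0.4107 mol/dm³; C_P/C_Q = 0.432.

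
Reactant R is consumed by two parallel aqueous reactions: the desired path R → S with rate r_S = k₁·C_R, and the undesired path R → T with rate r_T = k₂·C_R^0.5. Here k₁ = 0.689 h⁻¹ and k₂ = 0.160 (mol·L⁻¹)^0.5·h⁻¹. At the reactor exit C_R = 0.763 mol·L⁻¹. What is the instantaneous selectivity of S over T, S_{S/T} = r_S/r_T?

S_{S/T} = r_S/r_T = (k₁·C_R)/(k₂·C_R^0.5) = (k₁/k₂)·C_R^0.5.
= (0.689×0.7630) / (0.160×0.7630^0.5) = 0.5257/0.1398 = 3.76.
Since the desired path is higher order in R, keeping C_R high (PFR or concentrated feed) favours S.

3.76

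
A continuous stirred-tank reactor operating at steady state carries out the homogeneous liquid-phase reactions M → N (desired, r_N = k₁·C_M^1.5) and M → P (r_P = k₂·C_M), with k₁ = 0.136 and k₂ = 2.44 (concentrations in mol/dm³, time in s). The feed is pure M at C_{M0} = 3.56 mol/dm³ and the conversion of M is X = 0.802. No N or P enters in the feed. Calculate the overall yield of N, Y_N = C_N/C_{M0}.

0.0359

Exit C_M = C_{M0}(1−X) = 3.56×0.198 = 0.7049 mol/dm³.
In a CSTR the entire volume is at exit conditions, so r_N = 0.136×0.7049^1.5 = 0.08048 and r_P = 2.44×0.7049 = 1.720.
Fraction of consumed M going to N: r_N/(r_N+r_P) = 0.04470.
C_N = 0.04470·C_{M0}·X = 0.04470×3.56×0.802 = 0.128 mol/dm³; Y_N = C_N/C_{M0} = 0.0359.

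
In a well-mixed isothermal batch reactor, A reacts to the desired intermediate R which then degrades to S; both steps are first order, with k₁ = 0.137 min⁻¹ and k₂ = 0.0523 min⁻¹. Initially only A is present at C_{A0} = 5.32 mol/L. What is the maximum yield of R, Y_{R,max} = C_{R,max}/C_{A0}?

0.552

Evaluating C_R at t_opt = ln(k₂/k₁)/(k₂−k₁) gives C_{R,max}/C_{A0} = (k₁/k₂)^[k₂/(k₂−k₁)].
= (0.137/0.0523)^(0.0523/(0.0523−0.137)) = (2.620)^(-0.6175) = 0.5518.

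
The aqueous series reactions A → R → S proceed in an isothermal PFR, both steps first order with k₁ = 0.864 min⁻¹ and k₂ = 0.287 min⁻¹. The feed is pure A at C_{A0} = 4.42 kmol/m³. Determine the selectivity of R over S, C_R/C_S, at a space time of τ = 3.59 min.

For first-order series with pure A initially, C_R(τ) = k₁C_{A0}/(k₂−k₁)·(e^(−k₁τ) − e^(−k₂τ)).
e^(−k₁τ) = e^(−0.864×3.59) = e^(−3.102) = 0.04497; e^(−k₂τ) = e^(−1.030) = 0.3569.
C_R = 0.864×4.42/(0.287−0.864) × (0.04497−0.3569) = (-6.619)×(-0.3119) = 2.064 kmol/m³.
C_A = C_{A0}e^(−k₁τ) = 0.1988 kmol/m³, so C_S = C_{A0}−C_A−C_R = 2.157 kmol/m³; C_R/C_S = 0.957.

0.957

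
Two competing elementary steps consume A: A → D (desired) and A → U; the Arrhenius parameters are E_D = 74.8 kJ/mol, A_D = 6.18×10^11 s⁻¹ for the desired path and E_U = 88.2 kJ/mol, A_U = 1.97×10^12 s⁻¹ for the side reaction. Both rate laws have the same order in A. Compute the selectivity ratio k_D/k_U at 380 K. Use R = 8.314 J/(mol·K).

k_D/k_U = (A_D/A_U)·exp[−(E_D−E_U)/(RT)] = (A_D/A_U)·exp[(E_U−E_D)/(RT)].
(E_U−E_D)/(RT) = (88.2−74.8)×10³/(8.314×380) = 13400/3159 = 4.241.
k_D/k_U = (6.18×10^11/1.97×10^12)·exp(4.241) = 0.3137 × 69.51 = 21.8.
Since E_D < E_U, lowering the temperature improves selectivity toward D.

21.8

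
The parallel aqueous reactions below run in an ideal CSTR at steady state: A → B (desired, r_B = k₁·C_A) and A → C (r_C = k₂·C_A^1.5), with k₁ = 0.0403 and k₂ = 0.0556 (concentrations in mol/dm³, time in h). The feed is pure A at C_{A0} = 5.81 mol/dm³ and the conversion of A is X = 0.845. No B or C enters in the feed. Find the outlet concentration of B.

2.13 mol/dm³

Exit C_A = C_{A0}(1−X) = 5.81×0.155 = 0.9006 mol/dm³.
A CSTR operates uniformly at the exit composition, giving r_B = 0.03629 and r_C = 0.04752 (each k·C_A^n at C_A = 0.9006).
Fraction of consumed A going to B: r_B/(r_B+r_C) = 0.4330.
C_B = 0.4330·C_{A0}·X = 0.4330×5.81×0.845 = 2.13 mol/dm³.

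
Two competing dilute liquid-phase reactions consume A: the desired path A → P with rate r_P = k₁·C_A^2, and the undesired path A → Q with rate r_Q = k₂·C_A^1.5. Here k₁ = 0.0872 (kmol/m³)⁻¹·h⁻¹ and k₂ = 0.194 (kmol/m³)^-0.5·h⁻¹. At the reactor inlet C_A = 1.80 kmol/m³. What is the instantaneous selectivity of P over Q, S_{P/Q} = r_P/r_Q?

S_{P/Q} = r_P/r_Q = (k₁·C_A^2)/(k₂·C_A^1.5) = (k₁/k₂)·C_A^0.5.
= (0.0872×1.800^2) / (0.194×1.800^1.5) = 0.2825/0.4685 = 0.603.

0.603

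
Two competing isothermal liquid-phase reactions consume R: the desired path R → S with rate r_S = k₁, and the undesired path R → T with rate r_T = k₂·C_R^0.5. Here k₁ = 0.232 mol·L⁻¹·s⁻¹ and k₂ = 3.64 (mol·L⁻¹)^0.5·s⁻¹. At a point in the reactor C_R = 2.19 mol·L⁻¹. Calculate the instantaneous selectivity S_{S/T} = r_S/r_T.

0.0431

S_{S/T} = r_S/r_T = (k₁)/(k₂·C_R^0.5) = (k₁/k₂)·C_R^-0.5.
= (0.232) / (3.64×2.190^0.5) = 0.2320/5.387 = 0.0431.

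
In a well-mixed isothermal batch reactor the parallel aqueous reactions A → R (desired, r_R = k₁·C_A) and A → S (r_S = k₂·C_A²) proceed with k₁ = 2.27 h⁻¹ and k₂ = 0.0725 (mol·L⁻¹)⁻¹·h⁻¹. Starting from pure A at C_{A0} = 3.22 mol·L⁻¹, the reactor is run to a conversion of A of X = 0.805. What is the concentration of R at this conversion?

2.44 mol·L⁻¹

C_A = C_{A0}(1−X) = 0.6279 mol·L⁻¹.
Along a PFR/batch, dC_R/dC_A = −r_R/(r_R+r_S) = −k₁/(k₁+k₂·C_A).
Integrating from C_{A0} to C_A: C_R = (2.27/0.0725)·ln[(2.27+0.0725·3.22)/(2.27+0.0725·0.628)] = 31.31·ln(2.503/2.316) = 2.443 mol·L⁻¹.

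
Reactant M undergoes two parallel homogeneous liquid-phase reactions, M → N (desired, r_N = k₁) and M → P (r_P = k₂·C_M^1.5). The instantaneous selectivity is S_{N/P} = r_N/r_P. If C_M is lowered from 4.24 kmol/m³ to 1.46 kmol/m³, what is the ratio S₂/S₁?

S_{N/P} = (k₁/k₂)·C_M^-1.5, so S₂/S₁ = (C_{M,2}/C_{M,1})^-1.5.
= (1.46/4.24)^(-1.5) = (0.3443)^(-1.5) = 4.95.
Selectivity toward N rises as C_M falls — low-concentration operation is favoured.

4.95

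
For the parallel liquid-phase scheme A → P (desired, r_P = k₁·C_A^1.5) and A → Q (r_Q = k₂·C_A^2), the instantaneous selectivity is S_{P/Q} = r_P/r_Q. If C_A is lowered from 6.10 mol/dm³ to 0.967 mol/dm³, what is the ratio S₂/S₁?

S_{P/Q} = (k₁/k₂)·C_A^-0.5, so S₂/S₁ = (C_{A,2}/C_{A,1})^-0.5.
= (0.967/6.10)^(-0.5) = (0.1585)^(-0.5) = 2.51.

2.51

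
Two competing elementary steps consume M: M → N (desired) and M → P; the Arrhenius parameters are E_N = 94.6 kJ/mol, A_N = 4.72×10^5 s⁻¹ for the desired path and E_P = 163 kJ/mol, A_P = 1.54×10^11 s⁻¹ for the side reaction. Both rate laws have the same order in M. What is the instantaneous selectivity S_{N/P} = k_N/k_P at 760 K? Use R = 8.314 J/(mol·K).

0.154

k_N/k_P = (A_N/A_P)·exp[−(E_N−E_P)/(RT)] = (A_N/A_P)·exp[(E_P−E_N)/(RT)].
(E_P−E_N)/(RT) = (163−94.6)×10³/(8.314×760) = 68400/6319 = 10.83.
k_N/k_P = (4.72×10^5/1.54×10^11)·exp(10.83) = 3.065×10^-6 × 50268 = 0.154.
Since E_N < E_P, lowering the temperature improves selectivity toward N.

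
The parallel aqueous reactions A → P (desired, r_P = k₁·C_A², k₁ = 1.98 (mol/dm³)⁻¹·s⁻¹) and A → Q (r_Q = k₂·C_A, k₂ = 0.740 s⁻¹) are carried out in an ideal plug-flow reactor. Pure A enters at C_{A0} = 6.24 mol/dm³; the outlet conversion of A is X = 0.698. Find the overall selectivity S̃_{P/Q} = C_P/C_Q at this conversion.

C_A = C_{A0}(1−X) = 1.884 mol/dm³.
Along a PFR/batch, dC_Q/dC_A = −r_Q/(r_P+r_Q) = −k₂/(k₂+k₁·C_A).
Integrating from C_{A0} to C_A: C_Q = (0.740/1.98)·ln[(0.740+1.98·6.24)/(0.740+1.98·1.88)] = 0.3737·ln(13.10/4.471) = 0.4016 mol/dm³.
Then C_P = (C_{A0}−C_A) − C_Q = 4.356 − 0.4016 = 3.954 mol/dm³.
S̃_{P/Q} = C_P/C_Q = 3.954/0.4016 = 9.85.

9.85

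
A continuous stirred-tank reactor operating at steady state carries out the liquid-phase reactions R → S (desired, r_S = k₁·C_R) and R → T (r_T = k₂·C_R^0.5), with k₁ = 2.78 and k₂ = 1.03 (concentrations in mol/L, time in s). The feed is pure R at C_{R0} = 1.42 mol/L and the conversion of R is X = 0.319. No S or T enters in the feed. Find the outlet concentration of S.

0.329 mol/L

Exit C_R = C_{R0}(1−X) = 1.42×0.681 = 0.9670 mol/L.
A CSTR operates uniformly at the exit composition, giving r_S = 2.688 and r_T = 1.013 (each k·C_R^n at C_R = 0.9670).
Fraction of consumed R going to S: r_S/(r_S+r_T) = 0.7263.
C_S = 0.7263·C_{R0}·X = 0.7263×1.42×0.319 = 0.329 mol/L.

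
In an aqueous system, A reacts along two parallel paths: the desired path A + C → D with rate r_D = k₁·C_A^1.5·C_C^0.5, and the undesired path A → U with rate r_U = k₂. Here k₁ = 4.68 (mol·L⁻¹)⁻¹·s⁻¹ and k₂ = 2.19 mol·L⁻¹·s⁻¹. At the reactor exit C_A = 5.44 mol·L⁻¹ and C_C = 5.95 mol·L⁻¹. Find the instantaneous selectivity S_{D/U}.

66.1

S_{D/U} = r_D/r_U = (k₁·C_A^1.5·C_C^0.5)/(k₂) = (k₁/k₂)·C_A^1.5·C_C^0.5.
= (4.68×5.440^1.5×5.950^0.5) / (2.19) = 144.8/2.190 = 66.1.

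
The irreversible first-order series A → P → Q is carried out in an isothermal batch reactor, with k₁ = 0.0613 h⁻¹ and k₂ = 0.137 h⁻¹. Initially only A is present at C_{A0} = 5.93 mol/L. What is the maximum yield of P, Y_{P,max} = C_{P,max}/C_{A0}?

0.233

At the optimum, C_{P,max}/C_{A0} = (k₁/k₂)^[k₂/(k₂−k₁)].
= (0.0613/0.137)^(0.137/(0.137−0.0613)) = (0.4474)^(1.810) = 0.2333.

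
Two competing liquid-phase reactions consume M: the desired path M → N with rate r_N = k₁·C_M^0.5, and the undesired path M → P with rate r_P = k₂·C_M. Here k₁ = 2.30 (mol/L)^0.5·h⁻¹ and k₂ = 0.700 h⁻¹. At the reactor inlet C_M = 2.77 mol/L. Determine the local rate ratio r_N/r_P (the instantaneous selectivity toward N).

S_{N/P} = r_N/r_P = (k₁·C_M^0.5)/(k₂·C_M) = (k₁/k₂)·C_M^-0.5.
= (2.30×2.770^0.5) / (0.700×2.770) = 3.828/1.939 = 1.97.
The undesired path is higher order in M, so low C_M (CSTR or dilute feed) favours N.

1.97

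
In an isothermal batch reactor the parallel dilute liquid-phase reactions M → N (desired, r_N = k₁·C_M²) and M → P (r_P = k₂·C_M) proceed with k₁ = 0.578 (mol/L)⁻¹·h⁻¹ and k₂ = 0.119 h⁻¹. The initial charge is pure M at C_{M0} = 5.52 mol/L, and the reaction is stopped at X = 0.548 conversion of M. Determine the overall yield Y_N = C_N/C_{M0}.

C_M = C_{M0}(1−X) = 2.495 mol/L.
Along a PFR/batch, dC_P/dC_M = −r_P/(r_N+r_P) = −k₂/(k₂+k₁·C_M).
Integrating from C_{M0} to C_M: C_P = (0.119/0.578)·ln[(0.119+0.578·5.52)/(0.119+0.578·2.50)] = 0.2059·ln(3.310/1.561) = 0.1547 mol/L.
Then C_N = (C_{M0}−C_M) − C_P = 3.025 − 0.1547 = 2.870 mol/L.
Y_N = C_N/C_{M0} = 2.870/5.52 = 0.520.

0.520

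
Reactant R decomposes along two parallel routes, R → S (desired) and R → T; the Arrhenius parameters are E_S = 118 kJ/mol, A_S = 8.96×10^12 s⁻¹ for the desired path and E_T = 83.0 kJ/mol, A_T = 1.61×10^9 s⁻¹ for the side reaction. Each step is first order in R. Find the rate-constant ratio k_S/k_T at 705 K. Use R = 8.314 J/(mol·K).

14.2

Since both paths have the same order in R, the concentration cancels and S_{S/T} = k_S/k_T = (A_S/A_T)·exp[(E_T−E_S)/(RT)].
(E_T−E_S)/(RT) = (83.0−118)×10³/(8.314×705) = -35000/5861 = -5.971.
k_S/k_T = (8.96×10^12/1.61×10^9)·exp(-5.971) = 5565 × 0.002551 = 14.2.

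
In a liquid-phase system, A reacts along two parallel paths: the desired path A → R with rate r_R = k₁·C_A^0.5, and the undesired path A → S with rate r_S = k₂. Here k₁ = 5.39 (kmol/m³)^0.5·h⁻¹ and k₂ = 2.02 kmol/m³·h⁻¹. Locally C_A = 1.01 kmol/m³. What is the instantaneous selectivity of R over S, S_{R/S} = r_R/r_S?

2.68

S_{R/S} = r_R/r_S = (k₁·C_A^0.5)/(k₂) = (k₁/k₂)·C_A^0.5.
= (5.39×1.010^0.5) / (2.02) = 5.417/2.020 = 2.68.
Since the desired path is higher order in A, keeping C_A high (PFR or concentrated feed) favours R.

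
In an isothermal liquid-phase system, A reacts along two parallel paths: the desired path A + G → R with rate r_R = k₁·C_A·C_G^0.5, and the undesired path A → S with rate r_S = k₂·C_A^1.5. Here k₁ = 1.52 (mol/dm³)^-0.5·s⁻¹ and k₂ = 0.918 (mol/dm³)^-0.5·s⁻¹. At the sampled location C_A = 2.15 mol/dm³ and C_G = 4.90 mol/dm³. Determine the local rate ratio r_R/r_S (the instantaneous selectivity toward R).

2.50

S_{R/S} = r_R/r_S = (k₁·C_A·C_G^0.5)/(k₂·C_A^1.5) = (k₁/k₂)·C_A^-0.5·C_G^0.5.
= (1.52×2.150×4.900^0.5) / (0.918×2.150^1.5) = 7.234/2.894 = 2.50.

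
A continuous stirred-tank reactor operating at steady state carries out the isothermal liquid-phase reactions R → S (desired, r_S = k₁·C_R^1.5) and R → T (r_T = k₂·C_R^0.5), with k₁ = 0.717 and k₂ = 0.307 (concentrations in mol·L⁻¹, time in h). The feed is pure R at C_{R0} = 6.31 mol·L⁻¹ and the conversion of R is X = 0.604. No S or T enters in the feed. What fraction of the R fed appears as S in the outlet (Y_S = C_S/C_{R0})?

Exit C_R = C_{R0}(1−X) = 6.31×0.396 = 2.499 mol·L⁻¹.
Rates in a CSTR are evaluated at the outlet concentration: r_S = 0.717×2.499^1.5 = 2.832, r_T = 0.307×2.499^0.5 = 0.4853.
Fraction of consumed R going to S: r_S/(r_S+r_T) = 0.8537.
C_S = 0.8537·C_{R0}·X = 0.8537×6.31×0.604 = 3.25 mol·L⁻¹; Y_S = C_S/C_{R0} = 0.516.

0.516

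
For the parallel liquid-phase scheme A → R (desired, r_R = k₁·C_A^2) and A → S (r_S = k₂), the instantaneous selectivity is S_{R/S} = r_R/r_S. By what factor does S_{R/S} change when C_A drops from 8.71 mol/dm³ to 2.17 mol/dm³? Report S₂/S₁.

0.0621

S_{R/S} = (k₁/k₂)·C_A^2, so S₂/S₁ = (C_{A,2}/C_{A,1})^2.
= (2.17/8.71)^2 = (0.2491)^2 = 0.0621.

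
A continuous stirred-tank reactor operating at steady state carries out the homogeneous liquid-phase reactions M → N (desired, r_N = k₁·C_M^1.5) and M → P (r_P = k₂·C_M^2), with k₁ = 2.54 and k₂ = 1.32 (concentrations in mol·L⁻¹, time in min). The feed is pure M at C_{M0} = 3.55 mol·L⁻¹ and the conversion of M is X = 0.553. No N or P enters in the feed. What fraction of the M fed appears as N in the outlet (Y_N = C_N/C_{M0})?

0.334

Exit C_M = C_{M0}(1−X) = 3.55×0.447 = 1.587 mol·L⁻¹.
In a CSTR the entire volume is at exit conditions, so r_N = 2.54×1.587^1.5 = 5.077 and r_P = 1.32×1.587^2 = 3.324.
Fraction of consumed M going to N: r_N/(r_N+r_P) = 0.6044.
C_N = 0.6044·C_{M0}·X = 0.6044×3.55×0.553 = 1.19 mol·L⁻¹; Y_N = C_N/C_{M0} = 0.334.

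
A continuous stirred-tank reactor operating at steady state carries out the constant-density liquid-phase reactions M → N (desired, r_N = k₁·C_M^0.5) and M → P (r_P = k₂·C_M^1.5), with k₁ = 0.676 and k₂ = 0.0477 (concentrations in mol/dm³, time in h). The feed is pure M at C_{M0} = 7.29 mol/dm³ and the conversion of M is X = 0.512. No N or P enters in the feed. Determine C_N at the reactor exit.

2.98 mol/dm³

Exit C_M = C_{M0}(1−X) = 7.29×0.488 = 3.558 mol/dm³.
A CSTR operates uniformly at the exit composition, giving r_N = 1.275 and r_P = 0.3201 (each k·C_M^n at C_M = 3.558).
Fraction of consumed M going to N: r_N/(r_N+r_P) = 0.7993.
C_N = 0.7993·C_{M0}·X = 0.7993×7.29×0.512 = 2.98 mol/dm³.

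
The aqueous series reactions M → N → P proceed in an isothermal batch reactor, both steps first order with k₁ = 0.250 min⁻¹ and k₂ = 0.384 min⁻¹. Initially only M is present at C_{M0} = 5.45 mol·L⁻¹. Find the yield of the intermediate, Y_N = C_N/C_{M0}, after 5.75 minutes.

The intermediate concentration in a first-order A→B→C sequence is C_N = k₁C_{M0}(e^(−k₁t) − e^(−k₂t))/(k₂−k₁).
e^(−k₁t) = e^(−0.250×5.75) = e^(−1.438) = 0.2375; e^(−k₂t) = e^(−2.208) = 0.1099.
C_N = 0.250×5.45/(0.384−0.250) × (0.2375−0.1099) = 10.17×0.1276 = 1.297 mol·L⁻¹.
Y_N = C_N/C_{M0} = 1.297/5.45 = 0.238.

0.238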